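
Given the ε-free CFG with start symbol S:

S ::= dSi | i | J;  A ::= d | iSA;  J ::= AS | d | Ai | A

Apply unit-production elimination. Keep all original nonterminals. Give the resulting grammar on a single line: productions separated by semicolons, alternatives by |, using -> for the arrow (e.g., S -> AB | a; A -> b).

Unit productions: J->A, S->J.
Unit pairs (A ⇒* B via units): (J,A), (S,A), (S,J).
S: inherits non-unit rules of {A, J, S} → AS | Ai | d | dSi | i | iSA.
A: inherits non-unit rules of {A} → d | iSA.
J: inherits non-unit rules of {A, J} → AS | Ai | d | iSA.

S -> d | i | AS | Ai | dSi | iSA; A -> d | iSA; J -> d | AS | Ai | iSA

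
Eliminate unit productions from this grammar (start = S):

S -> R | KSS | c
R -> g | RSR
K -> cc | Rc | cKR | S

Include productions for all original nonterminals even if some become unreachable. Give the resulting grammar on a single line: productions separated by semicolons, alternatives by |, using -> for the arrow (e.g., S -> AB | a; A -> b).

S -> c | g | KSS | RSR; K -> c | g | Rc | cc | KSS | RSR | cKR; R -> g | RSR

Unit productions: K->S, S->R.
Unit pairs (A ⇒* B via units): (K,R), (K,S), (S,R).
S: inherits non-unit rules of {R, S} → KSS | RSR | c | g.
K: inherits non-unit rules of {K, R, S} → KSS | RSR | Rc | c | cKR | cc | g.
R: inherits non-unit rules of {R} → RSR | g.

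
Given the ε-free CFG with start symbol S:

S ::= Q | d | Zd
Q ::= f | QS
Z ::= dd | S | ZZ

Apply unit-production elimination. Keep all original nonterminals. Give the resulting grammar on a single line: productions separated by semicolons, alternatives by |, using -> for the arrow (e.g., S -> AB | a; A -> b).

S -> d | f | QS | Zd; Q -> f | QS; Z -> d | f | QS | ZZ | Zd | dd

Unit productions: S->Q, Z->S.
Unit pairs (A ⇒* B via units): (S,Q), (Z,Q), (Z,S).
S: inherits non-unit rules of {Q, S} → QS | Zd | d | f.
Q: inherits non-unit rules of {Q} → QS | f.
Z: inherits non-unit rules of {Q, S, Z} → QS | ZZ | Zd | d | dd | f.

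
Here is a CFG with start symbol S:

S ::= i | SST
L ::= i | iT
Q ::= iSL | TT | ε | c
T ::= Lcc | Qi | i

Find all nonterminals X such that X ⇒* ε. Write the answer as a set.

Directly nullable (have an ε-rule): {Q}.
Not nullable: L, S, T — each has a terminal in every rule's right-hand side or depends on a non-nullable symbol.

{Q}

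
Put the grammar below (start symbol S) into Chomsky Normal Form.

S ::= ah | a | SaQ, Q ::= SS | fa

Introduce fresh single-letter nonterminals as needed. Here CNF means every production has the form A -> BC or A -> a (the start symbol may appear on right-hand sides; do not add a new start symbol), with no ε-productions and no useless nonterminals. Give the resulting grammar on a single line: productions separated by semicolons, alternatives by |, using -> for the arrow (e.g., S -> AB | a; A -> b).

No ε-productions.
No unit productions to eliminate.
TERM: introduce B -> a, A -> f, C -> h and substitute in every rule of length ≥2.
BIN: S -> SBQ becomes S -> SD, D -> BQ.

S -> a | BC | SD; A -> f; B -> a; C -> h; D -> BQ; Q -> AB | SS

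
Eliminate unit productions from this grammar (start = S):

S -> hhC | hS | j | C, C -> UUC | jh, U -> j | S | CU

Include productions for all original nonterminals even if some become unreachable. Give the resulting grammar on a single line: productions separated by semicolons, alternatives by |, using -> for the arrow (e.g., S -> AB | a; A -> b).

Unit productions: S->C, U->S.
Unit pairs (A ⇒* B via units): (S,C), (U,C), (U,S).
S: inherits non-unit rules of {C, S} → UUC | hS | hhC | j | jh.
C: inherits non-unit rules of {C} → UUC | jh.
U: inherits non-unit rules of {C, S, U} → CU | UUC | hS | hhC | j | jh.

S -> j | hS | jh | UUC | hhC; C -> jh | UUC; U -> j | CU | hS | jh | UUC | hhC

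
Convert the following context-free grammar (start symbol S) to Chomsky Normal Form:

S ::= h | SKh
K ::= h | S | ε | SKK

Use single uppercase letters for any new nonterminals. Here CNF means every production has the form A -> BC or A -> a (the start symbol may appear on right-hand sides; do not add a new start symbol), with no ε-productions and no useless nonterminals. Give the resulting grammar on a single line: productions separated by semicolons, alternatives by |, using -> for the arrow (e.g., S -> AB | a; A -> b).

Nullable: {K}; after ε-elimination: S -> h | Sh | SKh; K -> S | h | SK | SKK.
After unit-elimination: S -> h | Sh | SKh; K -> h | SK | Sh | SKK | SKh.
TERM: introduce A -> h and substitute in every rule of length ≥2.
BIN: K -> SKA becomes K -> SB, B -> KA; K -> SKK becomes K -> SC, C -> KK; S -> SKA becomes S -> SD, D -> KA.

S -> h | SA | SD; A -> h; B -> KA; C -> KK; D -> KA; K -> h | SA | SB | SC | SK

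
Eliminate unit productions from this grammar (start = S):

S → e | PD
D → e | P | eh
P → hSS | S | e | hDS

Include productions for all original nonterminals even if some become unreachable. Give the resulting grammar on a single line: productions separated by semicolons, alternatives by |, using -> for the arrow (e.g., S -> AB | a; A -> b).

Unit productions: D->P, P->S.
Unit pairs (A ⇒* B via units): (D,P), (D,S), (P,S).
S: inherits non-unit rules of {S} → PD | e.
D: inherits non-unit rules of {D, P, S} → PD | e | eh | hDS | hSS.
P: inherits non-unit rules of {P, S} → PD | e | hDS | hSS.

S -> e | PD; D -> e | PD | eh | hDS | hSS; P -> e | PD | hDS | hSS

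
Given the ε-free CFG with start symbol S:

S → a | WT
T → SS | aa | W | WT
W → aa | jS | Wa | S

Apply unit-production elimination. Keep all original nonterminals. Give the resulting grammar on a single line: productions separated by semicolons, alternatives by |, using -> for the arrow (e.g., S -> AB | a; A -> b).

Unit productions: T->W, W->S.
Unit pairs (A ⇒* B via units): (T,S), (T,W), (W,S).
S: inherits non-unit rules of {S} → WT | a.
T: inherits non-unit rules of {S, T, W} → SS | WT | Wa | a | aa | jS.
W: inherits non-unit rules of {S, W} → WT | Wa | a | aa | jS.

S -> a | WT; T -> a | SS | WT | Wa | aa | jS; W -> a | WT | Wa | aa | jS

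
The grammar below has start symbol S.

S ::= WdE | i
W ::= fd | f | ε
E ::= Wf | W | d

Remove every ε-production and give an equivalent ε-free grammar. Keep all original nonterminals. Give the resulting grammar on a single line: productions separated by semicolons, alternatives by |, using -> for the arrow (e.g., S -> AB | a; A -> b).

S -> d | i | Wd | dE | WdE; E -> W | d | f | Wf; W -> f | fd

Nullable set: {E, W}.
S -> WdE: W, E nullable, giving Wd | WdE | d | dE.
E -> W: W nullable, giving W.
E -> Wf: W nullable, giving Wf | f.
Drop W -> ε.
Unchanged (no nullable symbols): S -> i; E -> d; W -> f; W -> fd.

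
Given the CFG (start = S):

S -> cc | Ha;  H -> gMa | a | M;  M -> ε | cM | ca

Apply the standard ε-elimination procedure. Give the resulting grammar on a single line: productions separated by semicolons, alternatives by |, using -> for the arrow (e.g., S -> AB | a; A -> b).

Nullable set: {H, M}.
S -> Ha: H nullable, giving Ha | a.
H -> M: M nullable, giving M.
H -> gMa: M nullable, giving gMa | ga.
Drop M -> ε.
M -> cM: M nullable, giving c | cM.
Unchanged (no nullable symbols): S -> cc; H -> a; M -> ca.

S -> a | Ha | cc; H -> M | a | ga | gMa; M -> c | cM | ca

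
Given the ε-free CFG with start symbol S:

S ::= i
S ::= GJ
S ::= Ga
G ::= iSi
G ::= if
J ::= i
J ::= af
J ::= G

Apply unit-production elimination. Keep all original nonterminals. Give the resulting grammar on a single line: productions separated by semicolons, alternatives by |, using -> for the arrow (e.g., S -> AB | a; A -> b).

S -> i | GJ | Ga; G -> if | iSi; J -> i | af | if | iSi

Unit productions: J->G.
Unit pairs (A ⇒* B via units): (J,G).
S: inherits non-unit rules of {S} → GJ | Ga | i.
G: inherits non-unit rules of {G} → iSi | if.
J: inherits non-unit rules of {G, J} → af | i | iSi | if.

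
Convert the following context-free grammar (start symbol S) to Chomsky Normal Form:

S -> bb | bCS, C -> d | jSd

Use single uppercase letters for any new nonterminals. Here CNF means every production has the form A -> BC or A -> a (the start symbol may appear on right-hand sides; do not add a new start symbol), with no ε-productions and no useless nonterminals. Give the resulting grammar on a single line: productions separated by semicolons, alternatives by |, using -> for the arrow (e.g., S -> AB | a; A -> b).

No ε-productions.
No unit productions to eliminate.
TERM: introduce D -> b, B -> d, A -> j and substitute in every rule of length ≥2.
BIN: C -> ASB becomes C -> AE, E -> SB; S -> DCS becomes S -> DF, F -> CS.

S -> DD | DF; A -> j; B -> d; C -> d | AE; D -> b; E -> SB; F -> CS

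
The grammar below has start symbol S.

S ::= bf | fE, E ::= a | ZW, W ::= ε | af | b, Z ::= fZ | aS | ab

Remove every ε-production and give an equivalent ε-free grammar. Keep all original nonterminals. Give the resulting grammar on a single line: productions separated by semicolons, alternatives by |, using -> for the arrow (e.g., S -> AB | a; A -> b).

S -> bf | fE; E -> Z | a | ZW; W -> b | af; Z -> aS | ab | fZ

Nullable set: {W}.
E -> ZW: W nullable, giving Z | ZW.
Drop W -> ε.
Unchanged (no nullable symbols): S -> bf; S -> fE; E -> a; W -> af; W -> b; Z -> aS; Z -> ab; Z -> fZ.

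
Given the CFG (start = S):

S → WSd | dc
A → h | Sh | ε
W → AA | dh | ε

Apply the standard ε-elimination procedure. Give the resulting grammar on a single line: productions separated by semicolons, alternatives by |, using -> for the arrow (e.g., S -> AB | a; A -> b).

S -> Sd | dc | WSd; A -> h | Sh; W -> A | AA | dh

Nullable set: {A, W}.
S -> WSd: W nullable, giving Sd | WSd.
Drop A -> ε.
Drop W -> ε.
W -> AA: A, A nullable, giving A | AA.
Unchanged (no nullable symbols): S -> dc; A -> Sh; A -> h; W -> dh.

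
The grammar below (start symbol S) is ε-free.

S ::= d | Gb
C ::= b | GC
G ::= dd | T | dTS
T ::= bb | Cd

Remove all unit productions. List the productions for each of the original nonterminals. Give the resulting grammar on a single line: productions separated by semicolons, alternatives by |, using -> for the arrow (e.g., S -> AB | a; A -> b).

Unit productions: G->T.
Unit pairs (A ⇒* B via units): (G,T).
S: inherits non-unit rules of {S} → Gb | d.
C: inherits non-unit rules of {C} → GC | b.
G: inherits non-unit rules of {G, T} → Cd | bb | dTS | dd.
T: inherits non-unit rules of {T} → Cd | bb.

S -> d | Gb; C -> b | GC; G -> Cd | bb | dd | dTS; T -> Cd | bb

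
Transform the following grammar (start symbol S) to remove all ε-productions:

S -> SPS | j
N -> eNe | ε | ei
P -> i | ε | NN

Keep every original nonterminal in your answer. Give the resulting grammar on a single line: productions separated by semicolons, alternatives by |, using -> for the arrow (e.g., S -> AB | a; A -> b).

Nullable set: {N, P}.
S -> SPS: P nullable, giving SPS | SS.
Drop N -> ε.
N -> eNe: N nullable, giving eNe | ee.
Drop P -> ε.
P -> NN: N, N nullable, giving N | NN.
Unchanged (no nullable symbols): S -> j; N -> ei; P -> i.

S -> j | SS | SPS; N -> ee | ei | eNe; P -> N | i | NN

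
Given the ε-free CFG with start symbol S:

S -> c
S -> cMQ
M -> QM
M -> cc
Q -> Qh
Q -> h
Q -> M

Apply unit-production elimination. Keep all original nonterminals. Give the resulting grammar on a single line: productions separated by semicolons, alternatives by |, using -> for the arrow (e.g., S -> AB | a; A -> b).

S -> c | cMQ; M -> QM | cc; Q -> h | QM | Qh | cc

Unit productions: Q->M.
Unit pairs (A ⇒* B via units): (Q,M).
S: inherits non-unit rules of {S} → c | cMQ.
M: inherits non-unit rules of {M} → QM | cc.
Q: inherits non-unit rules of {M, Q} → QM | Qh | cc | h.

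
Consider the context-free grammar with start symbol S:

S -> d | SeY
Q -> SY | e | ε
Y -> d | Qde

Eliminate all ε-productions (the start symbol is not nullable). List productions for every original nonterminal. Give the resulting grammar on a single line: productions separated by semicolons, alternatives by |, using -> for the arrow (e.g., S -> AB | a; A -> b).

S -> d | SeY; Q -> e | SY; Y -> d | de | Qde

Nullable set: {Q}.
Drop Q -> ε.
Y -> Qde: Q nullable, giving Qde | de.
Unchanged (no nullable symbols): S -> SeY; S -> d; Q -> SY; Q -> e; Y -> d.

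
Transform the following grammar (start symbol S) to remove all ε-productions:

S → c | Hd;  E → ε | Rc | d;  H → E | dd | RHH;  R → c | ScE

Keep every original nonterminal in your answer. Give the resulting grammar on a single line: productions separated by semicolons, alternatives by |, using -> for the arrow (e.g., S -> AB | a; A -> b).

S -> c | d | Hd; E -> d | Rc; H -> E | R | RH | dd | RHH; R -> c | Sc | ScE

Nullable set: {E, H}.
S -> Hd: H nullable, giving Hd | d.
Drop E -> ε.
H -> E: E nullable, giving E.
H -> RHH: H, H nullable, giving R | RH | RHH.
R -> ScE: E nullable, giving Sc | ScE.
Unchanged (no nullable symbols): S -> c; E -> Rc; E -> d; H -> dd; R -> c.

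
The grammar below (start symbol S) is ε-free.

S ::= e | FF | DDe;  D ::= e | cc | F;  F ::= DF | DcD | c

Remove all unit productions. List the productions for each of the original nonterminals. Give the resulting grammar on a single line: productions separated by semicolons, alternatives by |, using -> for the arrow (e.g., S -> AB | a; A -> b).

Unit productions: D->F.
Unit pairs (A ⇒* B via units): (D,F).
S: inherits non-unit rules of {S} → DDe | FF | e.
D: inherits non-unit rules of {D, F} → DF | DcD | c | cc | e.
F: inherits non-unit rules of {F} → DF | DcD | c.

S -> e | FF | DDe; D -> c | e | DF | cc | DcD; F -> c | DF | DcD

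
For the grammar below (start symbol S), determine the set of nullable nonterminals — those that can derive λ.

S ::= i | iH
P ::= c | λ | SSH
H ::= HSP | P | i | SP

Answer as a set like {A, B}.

Directly nullable (have an ε-rule): {P}.
H is nullable via H -> P (every symbol on the right is already known nullable).
Not nullable: S — each has a terminal in every rule's right-hand side or depends on a non-nullable symbol.

{H, P}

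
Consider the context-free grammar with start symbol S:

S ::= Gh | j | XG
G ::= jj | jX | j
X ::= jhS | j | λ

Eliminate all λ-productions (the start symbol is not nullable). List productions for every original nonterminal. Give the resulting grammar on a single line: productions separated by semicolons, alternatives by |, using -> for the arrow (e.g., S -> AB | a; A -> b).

Nullable set: {X}.
S -> XG: X nullable, giving G | XG.
G -> jX: X nullable, giving j | jX.
Drop X -> λ.
Unchanged (no nullable symbols): S -> Gh; S -> j; G -> j; G -> jj; X -> j; X -> jhS.

S -> G | j | Gh | XG; G -> j | jX | jj; X -> j | jhS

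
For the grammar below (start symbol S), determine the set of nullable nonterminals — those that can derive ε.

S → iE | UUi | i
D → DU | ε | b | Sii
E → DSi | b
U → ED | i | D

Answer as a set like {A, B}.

Directly nullable (have an ε-rule): {D}.
U is nullable via U -> D (every symbol on the right is already known nullable).
Not nullable: E, S — each has a terminal in every rule's right-hand side or depends on a non-nullable symbol.

{D, U}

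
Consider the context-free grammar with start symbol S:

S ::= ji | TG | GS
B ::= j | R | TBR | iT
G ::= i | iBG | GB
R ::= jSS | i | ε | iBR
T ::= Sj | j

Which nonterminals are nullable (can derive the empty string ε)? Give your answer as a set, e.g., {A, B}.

Directly nullable (have an ε-rule): {R}.
B is nullable via B -> R (every symbol on the right is already known nullable).
Not nullable: G, S, T — each has a terminal in every rule's right-hand side or depends on a non-nullable symbol.

{B, R}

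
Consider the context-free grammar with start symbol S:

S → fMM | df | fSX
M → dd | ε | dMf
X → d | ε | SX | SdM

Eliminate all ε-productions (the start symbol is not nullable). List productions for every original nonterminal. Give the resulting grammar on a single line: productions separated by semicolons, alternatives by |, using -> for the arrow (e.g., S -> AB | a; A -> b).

S -> f | df | fM | fS | fMM | fSX; M -> dd | df | dMf; X -> S | d | SX | Sd | SdM

Nullable set: {M, X}.
S -> fMM: M, M nullable, giving f | fM | fMM.
S -> fSX: X nullable, giving fS | fSX.
Drop M -> ε.
M -> dMf: M nullable, giving dMf | df.
Drop X -> ε.
X -> SX: X nullable, giving S | SX.
X -> SdM: M nullable, giving Sd | SdM.
Unchanged (no nullable symbols): S -> df; M -> dd; X -> d.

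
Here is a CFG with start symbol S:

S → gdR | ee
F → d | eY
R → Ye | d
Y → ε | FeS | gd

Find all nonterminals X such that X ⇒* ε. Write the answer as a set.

Directly nullable (have an ε-rule): {Y}.
Not nullable: F, R, S — each has a terminal in every rule's right-hand side or depends on a non-nullable symbol.

{Y}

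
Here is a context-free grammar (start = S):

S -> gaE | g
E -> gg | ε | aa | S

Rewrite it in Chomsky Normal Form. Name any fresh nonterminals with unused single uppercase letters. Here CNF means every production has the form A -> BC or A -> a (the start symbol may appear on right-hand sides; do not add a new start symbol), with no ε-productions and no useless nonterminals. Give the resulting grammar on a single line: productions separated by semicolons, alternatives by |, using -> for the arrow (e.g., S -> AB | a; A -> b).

Nullable: {E}; after ε-elimination: S -> g | ga | gaE; E -> S | aa | gg.
After unit-elimination: S -> g | ga | gaE; E -> g | aa | ga | gg | gaE.
TERM: introduce A -> a, B -> g and substitute in every rule of length ≥2.
BIN: E -> BAE becomes E -> BC, C -> AE; S -> BAE becomes S -> BD, D -> AE.

S -> g | BA | BD; A -> a; B -> g; C -> AE; D -> AE; E -> g | AA | BA | BB | BC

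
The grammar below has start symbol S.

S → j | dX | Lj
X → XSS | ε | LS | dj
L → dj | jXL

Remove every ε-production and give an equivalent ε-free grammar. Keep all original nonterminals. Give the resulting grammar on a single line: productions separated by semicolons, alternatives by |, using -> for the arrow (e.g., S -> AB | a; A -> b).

S -> d | j | Lj | dX; L -> dj | jL | jXL; X -> LS | SS | dj | XSS

Nullable set: {X}.
S -> dX: X nullable, giving d | dX.
L -> jXL: X nullable, giving jL | jXL.
Drop X -> ε.
X -> XSS: X nullable, giving SS | XSS.
Unchanged (no nullable symbols): S -> Lj; S -> j; L -> dj; X -> LS; X -> dj.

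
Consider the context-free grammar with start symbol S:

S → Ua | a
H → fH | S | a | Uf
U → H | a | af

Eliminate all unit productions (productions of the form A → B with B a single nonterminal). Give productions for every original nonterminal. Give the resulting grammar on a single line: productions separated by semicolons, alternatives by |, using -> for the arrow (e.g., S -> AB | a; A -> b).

S -> a | Ua; H -> a | Ua | Uf | fH; U -> a | Ua | Uf | af | fH

Unit productions: H->S, U->H.
Unit pairs (A ⇒* B via units): (H,S), (U,H), (U,S).
S: inherits non-unit rules of {S} → Ua | a.
H: inherits non-unit rules of {H, S} → Ua | Uf | a | fH.
U: inherits non-unit rules of {H, S, U} → Ua | Uf | a | af | fH.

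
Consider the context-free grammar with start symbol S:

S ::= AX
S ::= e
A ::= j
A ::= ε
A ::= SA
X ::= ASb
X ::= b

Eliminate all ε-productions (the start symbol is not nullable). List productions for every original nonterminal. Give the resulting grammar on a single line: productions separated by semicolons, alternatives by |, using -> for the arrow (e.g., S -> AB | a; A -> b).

Nullable set: {A}.
S -> AX: A nullable, giving AX | X.
Drop A -> ε.
A -> SA: A nullable, giving S | SA.
X -> ASb: A nullable, giving ASb | Sb.
Unchanged (no nullable symbols): S -> e; A -> j; X -> b.

S -> X | e | AX; A -> S | j | SA; X -> b | Sb | ASb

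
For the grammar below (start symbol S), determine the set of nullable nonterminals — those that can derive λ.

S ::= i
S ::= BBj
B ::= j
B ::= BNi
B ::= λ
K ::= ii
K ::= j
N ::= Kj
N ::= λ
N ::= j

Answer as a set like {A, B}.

Directly nullable (have an ε-rule): {B, N}.
Not nullable: K, S — each has a terminal in every rule's right-hand side or depends on a non-nullable symbol.

{B, N}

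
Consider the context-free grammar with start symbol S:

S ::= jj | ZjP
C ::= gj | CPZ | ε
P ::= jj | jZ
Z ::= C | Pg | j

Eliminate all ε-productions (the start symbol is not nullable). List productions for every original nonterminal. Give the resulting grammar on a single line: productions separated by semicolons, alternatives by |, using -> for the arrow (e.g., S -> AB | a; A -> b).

S -> jP | jj | ZjP; C -> P | CP | PZ | gj | CPZ; P -> j | jZ | jj; Z -> C | j | Pg

Nullable set: {C, Z}.
S -> ZjP: Z nullable, giving ZjP | jP.
Drop C -> ε.
C -> CPZ: C, Z nullable, giving CP | CPZ | P | PZ.
P -> jZ: Z nullable, giving j | jZ.
Z -> C: C nullable, giving C.
Unchanged (no nullable symbols): S -> jj; C -> gj; P -> jj; Z -> Pg; Z -> j.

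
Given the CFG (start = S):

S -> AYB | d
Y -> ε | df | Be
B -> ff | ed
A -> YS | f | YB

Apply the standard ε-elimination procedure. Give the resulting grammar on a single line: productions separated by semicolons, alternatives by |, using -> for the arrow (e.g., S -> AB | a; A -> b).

S -> d | AB | AYB; A -> B | S | f | YB | YS; B -> ed | ff; Y -> Be | df

Nullable set: {Y}.
S -> AYB: Y nullable, giving AB | AYB.
A -> YB: Y nullable, giving B | YB.
A -> YS: Y nullable, giving S | YS.
Drop Y -> ε.
Unchanged (no nullable symbols): S -> d; A -> f; B -> ed; B -> ff; Y -> Be; Y -> df.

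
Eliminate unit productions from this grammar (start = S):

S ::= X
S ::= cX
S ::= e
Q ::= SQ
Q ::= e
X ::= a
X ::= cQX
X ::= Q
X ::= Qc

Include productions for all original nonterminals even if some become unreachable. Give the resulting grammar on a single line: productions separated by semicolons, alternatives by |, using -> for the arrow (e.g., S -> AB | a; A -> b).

Unit productions: S->X, X->Q.
Unit pairs (A ⇒* B via units): (S,Q), (S,X), (X,Q).
S: inherits non-unit rules of {Q, S, X} → Qc | SQ | a | cQX | cX | e.
Q: inherits non-unit rules of {Q} → SQ | e.
X: inherits non-unit rules of {Q, X} → Qc | SQ | a | cQX | e.

S -> a | e | Qc | SQ | cX | cQX; Q -> e | SQ; X -> a | e | Qc | SQ | cQX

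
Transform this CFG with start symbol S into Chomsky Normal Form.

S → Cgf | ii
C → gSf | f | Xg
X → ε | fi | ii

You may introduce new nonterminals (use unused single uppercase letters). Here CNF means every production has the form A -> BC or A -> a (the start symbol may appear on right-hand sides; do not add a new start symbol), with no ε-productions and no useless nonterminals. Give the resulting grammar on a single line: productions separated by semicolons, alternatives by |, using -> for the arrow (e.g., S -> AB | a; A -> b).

Nullable: {X}; after ε-elimination: S -> ii | Cgf; C -> f | g | Xg | gSf; X -> fi | ii.
No unit productions to eliminate.
TERM: introduce B -> f, A -> g, D -> i and substitute in every rule of length ≥2.
BIN: C -> ASB becomes C -> AE, E -> SB; S -> CAB becomes S -> CF, F -> AB.

S -> CF | DD; A -> g; B -> f; C -> f | g | AE | XA; D -> i; E -> SB; F -> AB; X -> BD | DD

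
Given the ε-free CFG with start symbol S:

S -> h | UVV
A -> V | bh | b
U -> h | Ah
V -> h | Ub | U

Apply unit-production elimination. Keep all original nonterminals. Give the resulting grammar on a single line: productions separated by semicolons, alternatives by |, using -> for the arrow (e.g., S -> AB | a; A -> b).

Unit productions: A->V, V->U.
Unit pairs (A ⇒* B via units): (A,U), (A,V), (V,U).
S: inherits non-unit rules of {S} → UVV | h.
A: inherits non-unit rules of {A, U, V} → Ah | Ub | b | bh | h.
U: inherits non-unit rules of {U} → Ah | h.
V: inherits non-unit rules of {U, V} → Ah | Ub | h.

S -> h | UVV; A -> b | h | Ah | Ub | bh; U -> h | Ah; V -> h | Ah | Ub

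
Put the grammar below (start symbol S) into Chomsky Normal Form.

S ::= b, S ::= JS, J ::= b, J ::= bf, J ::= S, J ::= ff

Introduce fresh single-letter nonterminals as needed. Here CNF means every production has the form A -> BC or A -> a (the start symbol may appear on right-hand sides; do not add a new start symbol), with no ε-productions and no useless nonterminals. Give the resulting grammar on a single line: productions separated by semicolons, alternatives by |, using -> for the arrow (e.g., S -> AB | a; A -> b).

S -> b | JS; A -> b; B -> f; J -> b | AB | BB | JS

No ε-productions.
After unit-elimination: S -> b | JS; J -> b | JS | bf | ff.
TERM: introduce A -> b, B -> f and substitute in every rule of length ≥2.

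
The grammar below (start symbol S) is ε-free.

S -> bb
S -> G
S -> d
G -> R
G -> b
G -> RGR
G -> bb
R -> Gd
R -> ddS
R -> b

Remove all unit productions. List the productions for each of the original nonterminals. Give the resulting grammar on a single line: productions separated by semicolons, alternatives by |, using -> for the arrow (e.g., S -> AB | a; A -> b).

S -> b | d | Gd | bb | RGR | ddS; G -> b | Gd | bb | RGR | ddS; R -> b | Gd | ddS

Unit productions: G->R, S->G.
Unit pairs (A ⇒* B via units): (G,R), (S,G), (S,R).
S: inherits non-unit rules of {G, R, S} → Gd | RGR | b | bb | d | ddS.
G: inherits non-unit rules of {G, R} → Gd | RGR | b | bb | ddS.
R: inherits non-unit rules of {R} → Gd | b | ddS.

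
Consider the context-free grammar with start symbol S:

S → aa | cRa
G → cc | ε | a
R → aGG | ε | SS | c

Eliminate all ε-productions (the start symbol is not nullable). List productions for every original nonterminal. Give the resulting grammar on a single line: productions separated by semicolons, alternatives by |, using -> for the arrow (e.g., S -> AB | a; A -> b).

S -> aa | ca | cRa; G -> a | cc; R -> a | c | SS | aG | aGG

Nullable set: {G, R}.
S -> cRa: R nullable, giving cRa | ca.
Drop G -> ε.
Drop R -> ε.
R -> aGG: G, G nullable, giving a | aG | aGG.
Unchanged (no nullable symbols): S -> aa; G -> a; G -> cc; R -> SS; R -> c.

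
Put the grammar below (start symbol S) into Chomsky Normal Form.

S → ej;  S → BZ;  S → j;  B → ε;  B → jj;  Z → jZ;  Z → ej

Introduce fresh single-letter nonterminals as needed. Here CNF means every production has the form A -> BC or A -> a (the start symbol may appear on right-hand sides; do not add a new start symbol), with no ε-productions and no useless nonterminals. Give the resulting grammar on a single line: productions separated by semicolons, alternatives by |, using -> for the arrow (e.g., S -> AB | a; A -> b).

S -> j | AZ | BZ | CA; A -> j; B -> AA; C -> e; Z -> AZ | CA

Nullable: {B}; after ε-elimination: S -> Z | j | BZ | ej; B -> jj; Z -> ej | jZ.
After unit-elimination: S -> j | BZ | ej | jZ; B -> jj; Z -> ej | jZ.
TERM: introduce C -> e, A -> j and substitute in every rule of length ≥2.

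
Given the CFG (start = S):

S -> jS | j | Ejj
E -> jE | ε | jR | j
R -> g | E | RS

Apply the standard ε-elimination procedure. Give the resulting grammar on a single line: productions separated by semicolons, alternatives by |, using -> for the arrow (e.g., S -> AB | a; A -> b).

Nullable set: {E, R}.
S -> Ejj: E nullable, giving Ejj | jj.
Drop E -> ε.
E -> jE: E nullable, giving j | jE.
E -> jR: R nullable, giving j | jR.
R -> E: E nullable, giving E.
R -> RS: R nullable, giving RS | S.
Unchanged (no nullable symbols): S -> j; S -> jS; E -> j; R -> g.

S -> j | jS | jj | Ejj; E -> j | jE | jR; R -> E | S | g | RS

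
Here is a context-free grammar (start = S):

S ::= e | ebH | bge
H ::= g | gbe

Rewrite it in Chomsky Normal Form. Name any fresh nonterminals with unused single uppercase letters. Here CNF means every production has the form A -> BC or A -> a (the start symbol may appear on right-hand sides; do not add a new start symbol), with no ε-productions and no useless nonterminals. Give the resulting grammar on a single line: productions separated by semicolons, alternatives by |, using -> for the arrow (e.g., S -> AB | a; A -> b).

S -> e | BE | CF; A -> g; B -> b; C -> e; D -> BC; E -> AC; F -> BH; H -> g | AD

No ε-productions.
No unit productions to eliminate.
TERM: introduce B -> b, C -> e, A -> g and substitute in every rule of length ≥2.
BIN: H -> ABC becomes H -> AD, D -> BC; S -> BAC becomes S -> BE, E -> AC; S -> CBH becomes S -> CF, F -> BH.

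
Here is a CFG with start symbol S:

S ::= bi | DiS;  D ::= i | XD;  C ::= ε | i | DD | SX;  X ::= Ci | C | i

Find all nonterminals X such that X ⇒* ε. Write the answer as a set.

{C, X}

Directly nullable (have an ε-rule): {C}.
X is nullable via X -> C (every symbol on the right is already known nullable).
Not nullable: D, S — each has a terminal in every rule's right-hand side or depends on a non-nullable symbol.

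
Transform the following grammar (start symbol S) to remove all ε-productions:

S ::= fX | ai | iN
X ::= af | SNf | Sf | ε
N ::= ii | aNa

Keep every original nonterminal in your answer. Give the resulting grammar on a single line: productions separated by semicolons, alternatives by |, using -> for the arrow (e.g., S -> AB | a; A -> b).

S -> f | ai | fX | iN; N -> ii | aNa; X -> Sf | af | SNf

Nullable set: {X}.
S -> fX: X nullable, giving f | fX.
Drop X -> ε.
Unchanged (no nullable symbols): S -> ai; S -> iN; N -> aNa; N -> ii; X -> SNf; X -> Sf; X -> af.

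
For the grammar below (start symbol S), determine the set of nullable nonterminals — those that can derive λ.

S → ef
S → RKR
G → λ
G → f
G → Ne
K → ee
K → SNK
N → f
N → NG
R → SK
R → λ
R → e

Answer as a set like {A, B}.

Directly nullable (have an ε-rule): {G, R}.
Not nullable: K, N, S — each has a terminal in every rule's right-hand side or depends on a non-nullable symbol.

{G, R}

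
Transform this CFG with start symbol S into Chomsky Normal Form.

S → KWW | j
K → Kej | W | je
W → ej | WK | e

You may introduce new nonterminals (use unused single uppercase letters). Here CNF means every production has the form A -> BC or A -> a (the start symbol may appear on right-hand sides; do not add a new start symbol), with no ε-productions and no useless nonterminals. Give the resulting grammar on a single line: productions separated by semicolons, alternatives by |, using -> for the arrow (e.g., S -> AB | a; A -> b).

No ε-productions.
After unit-elimination: S -> j | KWW; K -> e | WK | ej | je | Kej; W -> e | WK | ej.
TERM: introduce A -> e, B -> j and substitute in every rule of length ≥2.
BIN: K -> KAB becomes K -> KC, C -> AB; S -> KWW becomes S -> KD, D -> WW.

S -> j | KD; A -> e; B -> j; C -> AB; D -> WW; K -> e | AB | BA | KC | WK; W -> e | AB | WK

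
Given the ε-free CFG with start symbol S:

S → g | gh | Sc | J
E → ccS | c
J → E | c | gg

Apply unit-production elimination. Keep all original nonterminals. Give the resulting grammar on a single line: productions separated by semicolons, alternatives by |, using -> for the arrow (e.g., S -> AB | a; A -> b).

Unit productions: J->E, S->J.
Unit pairs (A ⇒* B via units): (J,E), (S,E), (S,J).
S: inherits non-unit rules of {E, J, S} → Sc | c | ccS | g | gg | gh.
E: inherits non-unit rules of {E} → c | ccS.
J: inherits non-unit rules of {E, J} → c | ccS | gg.

S -> c | g | Sc | gg | gh | ccS; E -> c | ccS; J -> c | gg | ccS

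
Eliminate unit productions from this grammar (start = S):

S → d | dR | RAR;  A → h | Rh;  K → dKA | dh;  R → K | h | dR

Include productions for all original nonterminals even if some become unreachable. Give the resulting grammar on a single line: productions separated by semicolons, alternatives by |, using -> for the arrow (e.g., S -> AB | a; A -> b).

Unit productions: R->K.
Unit pairs (A ⇒* B via units): (R,K).
S: inherits non-unit rules of {S} → RAR | d | dR.
A: inherits non-unit rules of {A} → Rh | h.
K: inherits non-unit rules of {K} → dKA | dh.
R: inherits non-unit rules of {K, R} → dKA | dR | dh | h.

S -> d | dR | RAR; A -> h | Rh; K -> dh | dKA; R -> h | dR | dh | dKA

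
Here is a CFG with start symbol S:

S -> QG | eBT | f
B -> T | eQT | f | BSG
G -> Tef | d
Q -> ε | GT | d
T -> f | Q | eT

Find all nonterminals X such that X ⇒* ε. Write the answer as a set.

Directly nullable (have an ε-rule): {Q}.
T is nullable via T -> Q (every symbol on the right is already known nullable).
B is nullable via B -> T (every symbol on the right is already known nullable).
Not nullable: G, S — each has a terminal in every rule's right-hand side or depends on a non-nullable symbol.

{B, Q, T}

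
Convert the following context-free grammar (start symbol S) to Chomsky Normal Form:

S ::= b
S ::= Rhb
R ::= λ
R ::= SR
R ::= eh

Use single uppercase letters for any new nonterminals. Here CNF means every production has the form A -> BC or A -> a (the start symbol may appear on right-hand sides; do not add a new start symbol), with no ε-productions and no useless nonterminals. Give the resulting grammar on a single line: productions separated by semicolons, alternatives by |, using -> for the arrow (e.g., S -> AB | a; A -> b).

S -> b | AB | RE; A -> h; B -> b; C -> e; D -> AB; E -> AB; R -> b | AB | CA | RD | SR

Nullable: {R}; after ε-elimination: S -> b | hb | Rhb; R -> S | SR | eh.
After unit-elimination: S -> b | hb | Rhb; R -> b | SR | eh | hb | Rhb.
TERM: introduce B -> b, C -> e, A -> h and substitute in every rule of length ≥2.
BIN: R -> RAB becomes R -> RD, D -> AB; S -> RAB becomes S -> RE, E -> AB.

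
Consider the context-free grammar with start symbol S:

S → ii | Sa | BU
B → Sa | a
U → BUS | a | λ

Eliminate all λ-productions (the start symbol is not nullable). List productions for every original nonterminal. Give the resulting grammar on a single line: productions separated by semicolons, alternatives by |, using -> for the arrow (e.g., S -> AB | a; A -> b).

S -> B | BU | Sa | ii; B -> a | Sa; U -> a | BS | BUS

Nullable set: {U}.
S -> BU: U nullable, giving B | BU.
Drop U -> λ.
U -> BUS: U nullable, giving BS | BUS.
Unchanged (no nullable symbols): S -> Sa; S -> ii; B -> Sa; B -> a; U -> a.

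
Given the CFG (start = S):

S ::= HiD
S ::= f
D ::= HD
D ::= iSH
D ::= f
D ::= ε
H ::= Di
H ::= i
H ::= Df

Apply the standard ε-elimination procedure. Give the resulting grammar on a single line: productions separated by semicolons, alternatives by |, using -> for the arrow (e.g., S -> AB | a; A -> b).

Nullable set: {D}.
S -> HiD: D nullable, giving Hi | HiD.
Drop D -> ε.
D -> HD: D nullable, giving H | HD.
H -> Df: D nullable, giving Df | f.
H -> Di: D nullable, giving Di | i.
Unchanged (no nullable symbols): S -> f; D -> f; D -> iSH; H -> i.

S -> f | Hi | HiD; D -> H | f | HD | iSH; H -> f | i | Df | Di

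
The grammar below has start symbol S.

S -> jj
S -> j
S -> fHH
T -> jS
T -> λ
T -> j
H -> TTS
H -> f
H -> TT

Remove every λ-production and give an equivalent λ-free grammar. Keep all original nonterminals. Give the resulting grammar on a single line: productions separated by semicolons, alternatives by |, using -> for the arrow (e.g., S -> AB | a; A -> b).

Nullable set: {H, T}.
S -> fHH: H, H nullable, giving f | fH | fHH.
H -> TT: T, T nullable, giving T | TT.
H -> TTS: T, T nullable, giving S | TS | TTS.
Drop T -> λ.
Unchanged (no nullable symbols): S -> j; S -> jj; H -> f; T -> j; T -> jS.

S -> f | j | fH | jj | fHH; H -> S | T | f | TS | TT | TTS; T -> j | jS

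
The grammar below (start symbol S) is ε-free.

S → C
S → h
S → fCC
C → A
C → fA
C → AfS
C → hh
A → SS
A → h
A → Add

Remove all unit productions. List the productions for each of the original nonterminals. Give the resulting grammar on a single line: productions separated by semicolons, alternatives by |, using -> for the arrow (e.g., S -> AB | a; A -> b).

S -> h | SS | fA | hh | Add | AfS | fCC; A -> h | SS | Add; C -> h | SS | fA | hh | Add | AfS

Unit productions: C->A, S->C.
Unit pairs (A ⇒* B via units): (C,A), (S,A), (S,C).
S: inherits non-unit rules of {A, C, S} → Add | AfS | SS | fA | fCC | h | hh.
A: inherits non-unit rules of {A} → Add | SS | h.
C: inherits non-unit rules of {A, C} → Add | AfS | SS | fA | h | hh.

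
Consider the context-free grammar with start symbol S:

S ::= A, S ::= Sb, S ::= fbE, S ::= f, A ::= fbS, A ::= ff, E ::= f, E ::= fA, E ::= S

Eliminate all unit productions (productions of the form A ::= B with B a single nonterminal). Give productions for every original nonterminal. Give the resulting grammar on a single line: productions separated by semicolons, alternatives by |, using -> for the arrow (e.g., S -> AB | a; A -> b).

Unit productions: E->S, S->A.
Unit pairs (A ⇒* B via units): (E,A), (E,S), (S,A).
S: inherits non-unit rules of {A, S} → Sb | f | fbE | fbS | ff.
A: inherits non-unit rules of {A} → fbS | ff.
E: inherits non-unit rules of {A, E, S} → Sb | f | fA | fbE | fbS | ff.

S -> f | Sb | ff | fbE | fbS; A -> ff | fbS; E -> f | Sb | fA | ff | fbE | fbS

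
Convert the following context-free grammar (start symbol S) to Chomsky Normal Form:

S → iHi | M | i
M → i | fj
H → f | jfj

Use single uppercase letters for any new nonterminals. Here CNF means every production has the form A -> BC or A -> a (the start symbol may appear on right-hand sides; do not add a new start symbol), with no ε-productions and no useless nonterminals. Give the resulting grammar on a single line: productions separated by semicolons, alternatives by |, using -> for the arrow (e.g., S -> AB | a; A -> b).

No ε-productions.
After unit-elimination: S -> i | fj | iHi; H -> f | jfj; M -> i | fj.
TERM: introduce B -> f, C -> i, A -> j and substitute in every rule of length ≥2.
BIN: H -> ABA becomes H -> AD, D -> BA; S -> CHC becomes S -> CE, E -> HC.
Drop unreachable/unproductive: M.

S -> i | BA | CE; A -> j; B -> f; C -> i; D -> BA; E -> HC; H -> f | AD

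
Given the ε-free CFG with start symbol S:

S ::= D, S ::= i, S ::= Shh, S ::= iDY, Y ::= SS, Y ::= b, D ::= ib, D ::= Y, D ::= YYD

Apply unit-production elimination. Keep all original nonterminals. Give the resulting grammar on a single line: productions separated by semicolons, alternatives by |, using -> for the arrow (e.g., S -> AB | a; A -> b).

S -> b | i | SS | ib | Shh | YYD | iDY; D -> b | SS | ib | YYD; Y -> b | SS

Unit productions: D->Y, S->D.
Unit pairs (A ⇒* B via units): (D,Y), (S,D), (S,Y).
S: inherits non-unit rules of {D, S, Y} → SS | Shh | YYD | b | i | iDY | ib.
D: inherits non-unit rules of {D, Y} → SS | YYD | b | ib.
Y: inherits non-unit rules of {Y} → SS | b.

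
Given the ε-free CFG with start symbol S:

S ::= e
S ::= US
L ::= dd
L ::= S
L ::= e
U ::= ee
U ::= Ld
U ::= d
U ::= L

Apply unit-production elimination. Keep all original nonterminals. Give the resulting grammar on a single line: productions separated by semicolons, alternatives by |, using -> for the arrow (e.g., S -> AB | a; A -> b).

Unit productions: L->S, U->L.
Unit pairs (A ⇒* B via units): (L,S), (U,L), (U,S).
S: inherits non-unit rules of {S} → US | e.
L: inherits non-unit rules of {L, S} → US | dd | e.
U: inherits non-unit rules of {L, S, U} → Ld | US | d | dd | e | ee.

S -> e | US; L -> e | US | dd; U -> d | e | Ld | US | dd | ee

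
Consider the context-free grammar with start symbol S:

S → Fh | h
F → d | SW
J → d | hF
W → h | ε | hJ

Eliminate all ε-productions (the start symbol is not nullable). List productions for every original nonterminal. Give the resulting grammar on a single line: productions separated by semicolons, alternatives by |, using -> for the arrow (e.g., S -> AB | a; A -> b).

Nullable set: {W}.
F -> SW: W nullable, giving S | SW.
Drop W -> ε.
Unchanged (no nullable symbols): S -> Fh; S -> h; F -> d; J -> d; J -> hF; W -> h; W -> hJ.

S -> h | Fh; F -> S | d | SW; J -> d | hF; W -> h | hJ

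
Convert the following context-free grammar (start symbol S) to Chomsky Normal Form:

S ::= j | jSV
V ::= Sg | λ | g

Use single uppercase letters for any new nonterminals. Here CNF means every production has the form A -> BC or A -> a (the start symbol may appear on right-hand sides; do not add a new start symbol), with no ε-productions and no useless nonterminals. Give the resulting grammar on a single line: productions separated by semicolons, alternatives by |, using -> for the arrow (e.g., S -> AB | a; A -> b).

S -> j | AC | AS; A -> j; B -> g; C -> SV; V -> g | SB

Nullable: {V}; after ε-elimination: S -> j | jS | jSV; V -> g | Sg.
No unit productions to eliminate.
TERM: introduce B -> g, A -> j and substitute in every rule of length ≥2.
BIN: S -> ASV becomes S -> AC, C -> SV.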